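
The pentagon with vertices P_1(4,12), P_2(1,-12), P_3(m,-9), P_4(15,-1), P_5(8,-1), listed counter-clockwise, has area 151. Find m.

Write out the shoelace sum; only the two edges meeting at P_3 involve m:
2·Area = [(1·(-9) − m·(-12)) + (m·(-1) − 15·(-9))] + 33
       = 11·m + 159 = 302
⇒ m = 13.

13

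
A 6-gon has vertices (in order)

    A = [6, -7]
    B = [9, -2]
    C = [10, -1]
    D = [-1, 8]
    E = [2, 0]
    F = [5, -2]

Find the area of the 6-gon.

Apply the shoelace formula: 2A = Σ (x_i·y_{i+1} − x_{i+1}·y_i), indices taken mod 6.
Σ = (51) + (11) + (79) + (-16) + (-4) + (-23) = 98
Area = |Σ|/2 = 49.

49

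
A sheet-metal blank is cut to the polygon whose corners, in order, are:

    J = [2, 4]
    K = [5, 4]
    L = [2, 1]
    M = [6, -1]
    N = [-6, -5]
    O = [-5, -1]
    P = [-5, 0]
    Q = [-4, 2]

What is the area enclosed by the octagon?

Apply the shoelace (surveyor's) formula: 2A = Σ (x_i·y_{i+1} − x_{i+1}·y_i), indices taken mod 8.
J→K: (2)(4) − (5)(4) = -12
K→L: (5)(1) − (2)(4) = -3
L→M: (2)(-1) − (6)(1) = -8
M→N: (6)(-5) − (-6)(-1) = -36
N→O: (-6)(-1) − (-5)(-5) = -19
O→P: (-5)(0) − (-5)(-1) = -5
P→Q: (-5)(2) − (-4)(0) = -10
Q→J: (-4)(4) − (2)(2) = -20
Σ = -113
Area = |Σ|/2 = 56.5.

56.5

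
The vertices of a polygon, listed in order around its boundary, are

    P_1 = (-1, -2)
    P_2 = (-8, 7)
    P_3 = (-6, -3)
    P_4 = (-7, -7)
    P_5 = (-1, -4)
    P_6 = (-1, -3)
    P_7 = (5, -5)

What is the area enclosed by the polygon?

44.5

Σ = (-23) + (66) + (21) + (21) + (-1) + (20) + (-15) = 89
Area = |Σ|/2 = 44.5.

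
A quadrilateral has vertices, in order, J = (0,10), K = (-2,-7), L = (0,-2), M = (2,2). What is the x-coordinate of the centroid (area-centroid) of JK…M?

0

Apply the surveyor's formula. First the cross-terms c_i = x_i·y_{i+1} − x_{i+1}·y_i:
  20, 4, 4, 20  ⇒  2A = 48, A = 24.
Then Σ (x_i + x_{i+1})·c_i = 0, so x̄ = 0 / (6·24) = 0.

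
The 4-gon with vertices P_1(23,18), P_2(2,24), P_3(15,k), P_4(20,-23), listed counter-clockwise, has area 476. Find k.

-14

The doubled signed area Σ (x_i y_{i+1} − x_{i+1} y_i) is linear in k.
With k=0 it equals 700; the coefficient of k is -18 (from the two edges through P_3).
So -18·k + 700 = 2·476 = 952 ⇒ k = -14.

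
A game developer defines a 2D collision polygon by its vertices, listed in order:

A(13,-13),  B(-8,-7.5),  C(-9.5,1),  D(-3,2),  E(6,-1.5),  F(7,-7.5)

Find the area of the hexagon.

166.125

Apply the shoelace formula: 2A = Σ (x_i·y_{i+1} − x_{i+1}·y_i), indices taken mod 6.
Σ = (-201.5) + (-79.25) + (-16) + (-7.5) + (-34.5) + (6.5) = -332.25
Area = |Σ|/2 = 166.125.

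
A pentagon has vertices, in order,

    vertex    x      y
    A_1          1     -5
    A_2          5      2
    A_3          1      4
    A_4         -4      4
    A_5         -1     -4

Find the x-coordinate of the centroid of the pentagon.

55/141

Apply the surveyor's formula. First the cross-terms c_i = x_i·y_{i+1} − x_{i+1}·y_i:
  27, 18, 20, 20, 9  ⇒  2A = 94, A = 47.
Then Σ (x_i + x_{i+1})·c_i = 110, so x̄ = 110 / (6·47) = 55/141.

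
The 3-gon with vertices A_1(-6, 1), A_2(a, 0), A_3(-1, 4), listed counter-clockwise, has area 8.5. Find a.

-2

Write out the shoelace sum; only the two edges meeting at A_2 involve a:
2·Area = [((-6)·0 − a·1) + (a·4 − (-1)·0)] + 23
       = 3·a + 23 = 17
⇒ a = -2.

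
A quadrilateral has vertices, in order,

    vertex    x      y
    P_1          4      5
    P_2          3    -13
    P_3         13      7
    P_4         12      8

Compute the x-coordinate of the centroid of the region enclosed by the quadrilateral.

Apply Gauss's area formula. First the cross-terms c_i = x_i·y_{i+1} − x_{i+1}·y_i:
  -67, 190, 20, 28  ⇒  2A = 171, A = 85.5.
Then Σ (x_i + x_{i+1})·c_i = 3519, so x̄ = 3519 / (6·85.5) = 391/57.

391/57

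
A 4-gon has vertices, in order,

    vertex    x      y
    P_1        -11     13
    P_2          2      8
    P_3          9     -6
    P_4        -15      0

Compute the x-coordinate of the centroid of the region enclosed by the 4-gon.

-272/69

Apply the surveyor's formula. First the cross-terms c_i = x_i·y_{i+1} − x_{i+1}·y_i:
  -114, -84, -90, -195  ⇒  2A = -483, A = -241.5.
Then Σ (x_i + x_{i+1})·c_i = 5712, so x̄ = 5712 / (6·(-241.5)) = -272/69.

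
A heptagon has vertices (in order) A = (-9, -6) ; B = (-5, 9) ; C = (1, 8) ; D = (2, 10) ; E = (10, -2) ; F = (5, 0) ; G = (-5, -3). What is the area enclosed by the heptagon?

136

Σ = (-111) + (-49) + (-6) + (-104) + (10) + (-15) + (3) = -272
Area = |Σ|/2 = 136.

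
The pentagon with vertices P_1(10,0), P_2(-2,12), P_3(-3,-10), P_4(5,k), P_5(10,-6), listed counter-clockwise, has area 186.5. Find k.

-9

Write out the shoelace sum; only the two edges meeting at P_4 involve k:
2·Area = [((-3)·k − 5·(-10)) + (5·(-6) − 10·k)] + 236
       = -13·k + 256 = 373
⇒ k = -9.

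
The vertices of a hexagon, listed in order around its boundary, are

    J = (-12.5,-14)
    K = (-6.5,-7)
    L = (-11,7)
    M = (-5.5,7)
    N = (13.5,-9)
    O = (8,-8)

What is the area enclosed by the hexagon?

Apply the shoelace formula: 2A = Σ (x_i·y_{i+1} − x_{i+1}·y_i), indices taken mod 6.
Σ = (-3.5) + (-122.5) + (-38.5) + (-45) + (-36) + (-212) = -457.5
Area = |Σ|/2 = 228.75.

228.75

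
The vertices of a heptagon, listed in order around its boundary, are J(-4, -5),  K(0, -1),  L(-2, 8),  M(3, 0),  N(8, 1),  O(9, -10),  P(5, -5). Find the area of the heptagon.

74

Apply the shoelace formula: 2A = Σ (x_i·y_{i+1} − x_{i+1}·y_i), indices taken mod 7.
Σ = (4) + (-2) + (-24) + (3) + (-89) + (5) + (-45) = -148
Area = |Σ|/2 = 74.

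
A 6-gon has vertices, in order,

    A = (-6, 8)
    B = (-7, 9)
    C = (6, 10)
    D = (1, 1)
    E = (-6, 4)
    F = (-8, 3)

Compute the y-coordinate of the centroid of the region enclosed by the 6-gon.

Apply the shoelace (surveyor's) formula. First the cross-terms c_i = x_i·y_{i+1} − x_{i+1}·y_i:
  2, -124, -4, 10, 14, -46  ⇒  2A = -148, A = -74.
Then Σ (y_i + y_{i+1})·c_i = -2724, so ȳ = -2724 / (6·(-74)) = 227/37.

227/37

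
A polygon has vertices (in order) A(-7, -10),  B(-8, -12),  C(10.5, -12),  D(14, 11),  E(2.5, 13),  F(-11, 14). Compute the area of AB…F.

Apply the surveyor's formula: 2A = Σ (x_i·y_{i+1} − x_{i+1}·y_i), indices taken mod 6.
A→B: (-7)(-12) − (-8)(-10) = 4
B→C: (-8)(-12) − (10.5)(-12) = 222
C→D: (10.5)(11) − (14)(-12) = 283.5
D→E: (14)(13) − (2.5)(11) = 154.5
E→F: (2.5)(14) − (-11)(13) = 178
F→A: (-11)(-10) − (-7)(14) = 208
Σ = 1050
Area = |Σ|/2 = 525.

525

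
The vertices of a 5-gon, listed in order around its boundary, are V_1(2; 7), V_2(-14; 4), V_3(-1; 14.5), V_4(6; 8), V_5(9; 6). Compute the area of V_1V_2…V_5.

Σ = (106) + (-199) + (-95) + (-36) + (51) = -173
Area = |Σ|/2 = 86.5.

86.5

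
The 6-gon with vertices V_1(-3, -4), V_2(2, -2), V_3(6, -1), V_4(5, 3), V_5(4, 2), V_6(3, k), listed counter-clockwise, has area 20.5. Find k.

2

Write out the shoelace sum; only the two edges meeting at V_6 involve k:
2·Area = [(4·k − 3·2) + (3·(-4) − (-3)·k)] + 45
       = 7·k + 27 = 41
⇒ k = 2.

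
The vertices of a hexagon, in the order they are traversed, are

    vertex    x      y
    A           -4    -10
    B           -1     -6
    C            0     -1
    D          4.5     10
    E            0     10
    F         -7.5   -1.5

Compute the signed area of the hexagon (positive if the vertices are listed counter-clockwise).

104.25

Apply the shoelace formula: 2A = Σ (x_i·y_{i+1} − x_{i+1}·y_i), indices taken mod 6.
A→B: (-4)(-6) − (-1)(-10) = 14
B→C: (-1)(-1) − (0)(-6) = 1
C→D: (0)(10) − (4.5)(-1) = 4.5
D→E: (4.5)(10) − (0)(10) = 45
E→F: (0)(-1.5) − (-7.5)(10) = 75
F→A: (-7.5)(-10) − (-4)(-1.5) = 69
Σ = 208.5
Signed area = Σ/2 = 104.25 (positive ⇒ counter-clockwise traversal).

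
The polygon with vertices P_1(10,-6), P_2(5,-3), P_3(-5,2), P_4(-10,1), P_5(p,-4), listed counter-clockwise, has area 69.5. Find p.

-7

The doubled signed area Σ (x_i y_{i+1} − x_{i+1} y_i) is linear in p.
With p=0 it equals 90; the coefficient of p is -7 (from the two edges through P_5).
So -7·p + 90 = 2·69.5 = 139 ⇒ p = -7.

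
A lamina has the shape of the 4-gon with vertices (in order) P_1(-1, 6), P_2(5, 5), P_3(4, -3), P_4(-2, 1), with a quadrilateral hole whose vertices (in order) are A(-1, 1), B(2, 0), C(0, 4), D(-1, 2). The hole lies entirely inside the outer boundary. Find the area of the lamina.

Outer boundary:
Apply Gauss's area formula: 2A = Σ (x_i·y_{i+1} − x_{i+1}·y_i), indices taken mod 4.
Cross-terms: -35, -35, -2, -11  ⇒  Σ = -83
Area = |Σ|/2 = 41.5.
Hole:
Apply the shoelace (surveyor's) formula: 2A = Σ (x_i·y_{i+1} − x_{i+1}·y_i), indices taken mod 4.
Σ = (-2) + (8) + (4) + (1) = 11
Area = |Σ|/2 = 5.5.
Net area = 41.5 − 5.5 = 36.

36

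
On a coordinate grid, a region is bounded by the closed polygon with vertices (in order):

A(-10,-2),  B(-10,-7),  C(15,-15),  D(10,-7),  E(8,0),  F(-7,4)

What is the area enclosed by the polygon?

246

Cross-terms: 50, 255, 45, 56, 32, 54  ⇒  Σ = 492
Area = |Σ|/2 = 246.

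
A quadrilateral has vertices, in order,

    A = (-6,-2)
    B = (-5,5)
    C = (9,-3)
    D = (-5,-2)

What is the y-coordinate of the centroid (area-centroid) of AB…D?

Apply the shoelace (surveyor's) formula. First the cross-terms c_i = x_i·y_{i+1} − x_{i+1}·y_i:
  -40, -30, -33, -2  ⇒  2A = -105, A = -52.5.
Then Σ (y_i + y_{i+1})·c_i = -7, so ȳ = -7 / (6·(-52.5)) = 1/45.

1/45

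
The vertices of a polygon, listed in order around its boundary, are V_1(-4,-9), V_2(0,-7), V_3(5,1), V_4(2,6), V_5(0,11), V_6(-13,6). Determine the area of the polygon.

198.5

Apply the shoelace (surveyor's) formula: 2A = Σ (x_i·y_{i+1} − x_{i+1}·y_i), indices taken mod 6.
V_1→V_2: (-4)(-7) − (0)(-9) = 28
V_2→V_3: (0)(1) − (5)(-7) = 35
V_3→V_4: (5)(6) − (2)(1) = 28
V_4→V_5: (2)(11) − (0)(6) = 22
V_5→V_6: (0)(6) − (-13)(11) = 143
V_6→V_1: (-13)(-9) − (-4)(6) = 141
Σ = 397
Area = |Σ|/2 = 198.5.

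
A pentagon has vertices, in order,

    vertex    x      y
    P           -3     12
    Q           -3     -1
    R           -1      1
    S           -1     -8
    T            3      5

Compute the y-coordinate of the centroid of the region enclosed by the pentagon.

196/57

Apply Gauss's area formula. First the cross-terms c_i = x_i·y_{i+1} − x_{i+1}·y_i:
  39, -4, 9, 19, 51  ⇒  2A = 114, A = 57.
Then Σ (y_i + y_{i+1})·c_i = 1176, so ȳ = 1176 / (6·57) = 196/57.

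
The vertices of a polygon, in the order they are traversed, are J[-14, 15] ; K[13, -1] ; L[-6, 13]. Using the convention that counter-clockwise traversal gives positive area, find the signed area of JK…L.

37

Apply the shoelace (surveyor's) formula: 2A = Σ (x_i·y_{i+1} − x_{i+1}·y_i), indices taken mod 3.
Σ = (-181) + (163) + (92) = 74
Signed area = Σ/2 = 37 (positive ⇒ counter-clockwise traversal).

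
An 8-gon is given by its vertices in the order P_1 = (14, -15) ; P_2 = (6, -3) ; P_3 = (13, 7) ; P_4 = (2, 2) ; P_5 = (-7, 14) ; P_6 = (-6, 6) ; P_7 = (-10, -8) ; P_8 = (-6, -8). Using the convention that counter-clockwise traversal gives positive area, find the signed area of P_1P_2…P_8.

283.5

Cross-terms: 48, 81, 12, 42, 42, 108, 32, 202  ⇒  Σ = 567
Signed area = Σ/2 = 283.5 (positive ⇒ counter-clockwise traversal).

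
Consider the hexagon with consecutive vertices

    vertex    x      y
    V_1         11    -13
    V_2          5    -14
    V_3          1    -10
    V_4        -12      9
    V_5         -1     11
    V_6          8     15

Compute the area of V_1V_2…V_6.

Apply the shoelace formula: 2A = Σ (x_i·y_{i+1} − x_{i+1}·y_i), indices taken mod 6.
Σ = (-89) + (-36) + (-111) + (-123) + (-103) + (-269) = -731
Area = |Σ|/2 = 365.5.

365.5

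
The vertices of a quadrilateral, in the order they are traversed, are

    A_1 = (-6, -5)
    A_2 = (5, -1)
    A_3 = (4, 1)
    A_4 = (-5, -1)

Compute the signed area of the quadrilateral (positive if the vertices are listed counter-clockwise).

30

A_1→A_2: (-6)(-1) − (5)(-5) = 31
A_2→A_3: (5)(1) − (4)(-1) = 9
A_3→A_4: (4)(-1) − (-5)(1) = 1
A_4→A_1: (-5)(-5) − (-6)(-1) = 19
Σ = 60
Signed area = Σ/2 = 30 (positive ⇒ counter-clockwise traversal).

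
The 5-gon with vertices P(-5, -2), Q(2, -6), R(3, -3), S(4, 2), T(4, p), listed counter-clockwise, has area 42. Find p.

4

The doubled signed area Σ (x_i y_{i+1} − x_{i+1} y_i) is linear in p.
With p=0 it equals 48; the coefficient of p is 9 (from the two edges through T).
So 9·p + 48 = 2·42 = 84 ⇒ p = 4.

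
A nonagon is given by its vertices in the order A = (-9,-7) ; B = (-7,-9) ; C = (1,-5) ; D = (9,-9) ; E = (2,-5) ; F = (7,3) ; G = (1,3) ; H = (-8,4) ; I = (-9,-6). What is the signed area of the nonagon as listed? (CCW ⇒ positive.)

Σ = (32) + (44) + (36) + (-27) + (41) + (18) + (28) + (84) + (9) = 265
Signed area = Σ/2 = 132.5 (positive ⇒ counter-clockwise traversal).

132.5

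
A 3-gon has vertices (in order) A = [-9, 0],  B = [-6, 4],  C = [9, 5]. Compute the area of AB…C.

Apply the surveyor's formula: 2A = Σ (x_i·y_{i+1} − x_{i+1}·y_i), indices taken mod 3.
A→B: (-9)(4) − (-6)(0) = -36
B→C: (-6)(5) − (9)(4) = -66
C→A: (9)(0) − (-9)(5) = 45
Σ = -57
Area = |Σ|/2 = 28.5.

28.5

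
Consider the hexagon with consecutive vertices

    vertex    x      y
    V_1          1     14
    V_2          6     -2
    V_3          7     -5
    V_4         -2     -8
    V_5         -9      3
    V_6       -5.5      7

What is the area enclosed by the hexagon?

Σ = (-86) + (-16) + (-66) + (-78) + (-46.5) + (-84) = -376.5
Area = |Σ|/2 = 188.25.

188.25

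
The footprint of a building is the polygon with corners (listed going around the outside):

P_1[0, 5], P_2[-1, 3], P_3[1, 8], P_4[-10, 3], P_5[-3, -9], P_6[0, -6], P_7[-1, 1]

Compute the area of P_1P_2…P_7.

91.5

Apply the shoelace (surveyor's) formula: 2A = Σ (x_i·y_{i+1} − x_{i+1}·y_i), indices taken mod 7.
Σ = (5) + (-11) + (83) + (99) + (18) + (-6) + (-5) = 183
Area = |Σ|/2 = 91.5.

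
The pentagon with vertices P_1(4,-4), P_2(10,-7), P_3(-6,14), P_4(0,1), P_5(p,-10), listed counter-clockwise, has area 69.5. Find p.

Write out the shoelace sum; only the two edges meeting at P_5 involve p:
2·Area = [(0·(-10) − p·1) + (p·(-4) − 4·(-10))] + 104
       = -5·p + 144 = 139
⇒ p = 1.

1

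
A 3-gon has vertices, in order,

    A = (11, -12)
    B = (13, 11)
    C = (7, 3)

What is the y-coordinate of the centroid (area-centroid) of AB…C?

Apply the shoelace formula. First the cross-terms c_i = x_i·y_{i+1} − x_{i+1}·y_i:
  277, -38, -117  ⇒  2A = 122, A = 61.
Then Σ (y_i + y_{i+1})·c_i = 244, so ȳ = 244 / (6·61) = 2/3.

2/3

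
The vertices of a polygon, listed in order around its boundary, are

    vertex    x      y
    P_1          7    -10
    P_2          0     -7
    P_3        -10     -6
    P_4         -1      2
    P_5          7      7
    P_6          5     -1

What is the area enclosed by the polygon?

Apply the surveyor's formula: 2A = Σ (x_i·y_{i+1} − x_{i+1}·y_i), indices taken mod 6.
Σ = (-49) + (-70) + (-26) + (-21) + (-42) + (-43) = -251
Area = |Σ|/2 = 125.5.

125.5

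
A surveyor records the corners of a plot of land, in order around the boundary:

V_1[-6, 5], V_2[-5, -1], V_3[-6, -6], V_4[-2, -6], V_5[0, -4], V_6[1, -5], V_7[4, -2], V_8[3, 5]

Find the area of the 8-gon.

Apply the shoelace formula: 2A = Σ (x_i·y_{i+1} − x_{i+1}·y_i), indices taken mod 8.
Cross-terms: 31, 24, 24, 8, 4, 18, 26, 45  ⇒  Σ = 180
Area = |Σ|/2 = 90.

90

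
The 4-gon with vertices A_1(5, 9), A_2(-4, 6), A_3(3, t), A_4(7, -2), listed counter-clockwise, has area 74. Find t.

-3

Write out the shoelace sum; only the two edges meeting at A_3 involve t:
2·Area = [((-4)·t − 3·6) + (3·(-2) − 7·t)] + 139
       = -11·t + 115 = 148
⇒ t = -3.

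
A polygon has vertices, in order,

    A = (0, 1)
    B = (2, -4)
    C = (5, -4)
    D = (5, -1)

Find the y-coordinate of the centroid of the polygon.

Apply the shoelace formula. First the cross-terms c_i = x_i·y_{i+1} − x_{i+1}·y_i:
  -2, 12, 15, 5  ⇒  2A = 30, A = 15.
Then Σ (y_i + y_{i+1})·c_i = -165, so ȳ = -165 / (6·15) = -11/6.

-11/6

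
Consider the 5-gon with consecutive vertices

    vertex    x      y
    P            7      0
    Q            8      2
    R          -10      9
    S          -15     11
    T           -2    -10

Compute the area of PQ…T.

186.5

Cross-terms: 14, 92, 25, 172, 70  ⇒  Σ = 373
Area = |Σ|/2 = 186.5.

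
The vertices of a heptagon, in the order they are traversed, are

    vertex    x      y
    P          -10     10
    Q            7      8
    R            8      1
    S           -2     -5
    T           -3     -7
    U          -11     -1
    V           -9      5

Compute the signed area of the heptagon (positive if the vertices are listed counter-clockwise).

Apply the surveyor's formula: 2A = Σ (x_i·y_{i+1} − x_{i+1}·y_i), indices taken mod 7.
P→Q: (-10)(8) − (7)(10) = -150
Q→R: (7)(1) − (8)(8) = -57
R→S: (8)(-5) − (-2)(1) = -38
S→T: (-2)(-7) − (-3)(-5) = -1
T→U: (-3)(-1) − (-11)(-7) = -74
U→V: (-11)(5) − (-9)(-1) = -64
V→P: (-9)(10) − (-10)(5) = -40
Σ = -424
Signed area = Σ/2 = -212 (negative ⇒ clockwise traversal).

-212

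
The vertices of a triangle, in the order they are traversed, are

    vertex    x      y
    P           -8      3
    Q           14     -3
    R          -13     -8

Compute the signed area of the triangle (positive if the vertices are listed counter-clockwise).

Apply the shoelace (surveyor's) formula: 2A = Σ (x_i·y_{i+1} − x_{i+1}·y_i), indices taken mod 3.
Σ = (-18) + (-151) + (-103) = -272
Signed area = Σ/2 = -136 (negative ⇒ clockwise traversal).

-136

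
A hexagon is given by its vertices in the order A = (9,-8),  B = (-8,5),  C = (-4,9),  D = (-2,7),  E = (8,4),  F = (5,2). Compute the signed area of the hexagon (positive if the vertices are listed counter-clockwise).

-103.5

Apply the shoelace formula: 2A = Σ (x_i·y_{i+1} − x_{i+1}·y_i), indices taken mod 6.
Σ = (-19) + (-52) + (-10) + (-64) + (-4) + (-58) = -207
Signed area = Σ/2 = -103.5 (negative ⇒ clockwise traversal).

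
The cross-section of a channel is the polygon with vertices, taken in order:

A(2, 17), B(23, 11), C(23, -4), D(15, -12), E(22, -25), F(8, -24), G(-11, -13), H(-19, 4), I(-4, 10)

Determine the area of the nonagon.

1145

Apply the shoelace (surveyor's) formula: 2A = Σ (x_i·y_{i+1} − x_{i+1}·y_i), indices taken mod 9.
Σ = (-369) + (-345) + (-216) + (-111) + (-328) + (-368) + (-291) + (-174) + (-88) = -2290
Area = |Σ|/2 = 1145.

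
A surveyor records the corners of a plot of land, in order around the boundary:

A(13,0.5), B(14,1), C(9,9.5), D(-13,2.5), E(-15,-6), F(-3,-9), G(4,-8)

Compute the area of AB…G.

Apply the shoelace formula: 2A = Σ (x_i·y_{i+1} − x_{i+1}·y_i), indices taken mod 7.
Σ = (6) + (124) + (146) + (115.5) + (117) + (60) + (106) = 674.5
Area = |Σ|/2 = 337.25.

337.25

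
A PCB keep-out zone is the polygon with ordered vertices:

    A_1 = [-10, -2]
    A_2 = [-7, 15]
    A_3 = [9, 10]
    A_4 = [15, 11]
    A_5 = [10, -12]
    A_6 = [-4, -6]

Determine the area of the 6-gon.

Cross-terms: -164, -205, -51, -290, -108, -52  ⇒  Σ = -870
Area = |Σ|/2 = 435.

435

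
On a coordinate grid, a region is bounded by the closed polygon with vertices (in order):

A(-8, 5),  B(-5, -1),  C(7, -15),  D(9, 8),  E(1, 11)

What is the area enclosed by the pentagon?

245

Apply the shoelace (surveyor's) formula: 2A = Σ (x_i·y_{i+1} − x_{i+1}·y_i), indices taken mod 5.
A→B: (-8)(-1) − (-5)(5) = 33
B→C: (-5)(-15) − (7)(-1) = 82
C→D: (7)(8) − (9)(-15) = 191
D→E: (9)(11) − (1)(8) = 91
E→A: (1)(5) − (-8)(11) = 93
Σ = 490
Area = |Σ|/2 = 245.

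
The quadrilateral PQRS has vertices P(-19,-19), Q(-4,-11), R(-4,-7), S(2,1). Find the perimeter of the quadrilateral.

60

|PQ| = √((15)² + (8)²) = √289 = 17
|QR| = √((0)² + (4)²) = √16 = 4
|RS| = √((6)² + (8)²) = √100 = 10
|SP| = √((-21)² + (-20)²) = √841 = 29
Perimeter = 17 + 4 + 10 + 29 = 60.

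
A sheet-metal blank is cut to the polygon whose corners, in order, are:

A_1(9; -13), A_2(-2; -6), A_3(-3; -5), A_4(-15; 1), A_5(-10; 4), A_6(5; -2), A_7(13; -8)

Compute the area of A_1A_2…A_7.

Apply the shoelace formula: 2A = Σ (x_i·y_{i+1} − x_{i+1}·y_i), indices taken mod 7.
A_1→A_2: (9)(-6) − (-2)(-13) = -80
A_2→A_3: (-2)(-5) − (-3)(-6) = -8
A_3→A_4: (-3)(1) − (-15)(-5) = -78
A_4→A_5: (-15)(4) − (-10)(1) = -50
A_5→A_6: (-10)(-2) − (5)(4) = 0
A_6→A_7: (5)(-8) − (13)(-2) = -14
A_7→A_1: (13)(-13) − (9)(-8) = -97
Σ = -327
Area = |Σ|/2 = 163.5.

163.5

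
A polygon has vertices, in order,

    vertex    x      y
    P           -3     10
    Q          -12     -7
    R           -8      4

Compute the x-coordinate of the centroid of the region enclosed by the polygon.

-23/3

Apply the shoelace (surveyor's) formula. First the cross-terms c_i = x_i·y_{i+1} − x_{i+1}·y_i:
  141, -104, -68  ⇒  2A = -31, A = -15.5.
Then Σ (x_i + x_{i+1})·c_i = 713, so x̄ = 713 / (6·(-15.5)) = -23/3.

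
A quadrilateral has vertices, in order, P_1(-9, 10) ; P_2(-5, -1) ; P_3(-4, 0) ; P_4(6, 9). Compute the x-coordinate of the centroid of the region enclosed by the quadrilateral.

Apply the shoelace (surveyor's) formula. First the cross-terms c_i = x_i·y_{i+1} − x_{i+1}·y_i:
  59, -4, -36, 141  ⇒  2A = 160, A = 80.
Then Σ (x_i + x_{i+1})·c_i = -1285, so x̄ = -1285 / (6·80) = -257/96.

-257/96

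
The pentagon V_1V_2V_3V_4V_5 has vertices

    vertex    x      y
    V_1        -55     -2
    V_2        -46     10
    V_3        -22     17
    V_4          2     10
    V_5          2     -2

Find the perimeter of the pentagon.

|V_1V_2| = √((9)² + (12)²) = √225 = 15
|V_2V_3| = √((24)² + (7)²) = √625 = 25
|V_3V_4| = √((24)² + (-7)²) = √625 = 25
|V_4V_5| = √((0)² + (-12)²) = √144 = 12
|V_5V_1| = √((-57)² + (0)²) = √3249 = 57
Perimeter = 15 + 25 + 25 + 12 + 57 = 134.

134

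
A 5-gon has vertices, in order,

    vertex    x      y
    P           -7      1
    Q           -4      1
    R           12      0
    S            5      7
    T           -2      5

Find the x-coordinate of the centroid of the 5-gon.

395/141

Apply the shoelace formula. First the cross-terms c_i = x_i·y_{i+1} − x_{i+1}·y_i:
  -3, -12, 84, 39, 33  ⇒  2A = 141, A = 70.5.
Then Σ (x_i + x_{i+1})·c_i = 1185, so x̄ = 1185 / (6·70.5) = 395/141.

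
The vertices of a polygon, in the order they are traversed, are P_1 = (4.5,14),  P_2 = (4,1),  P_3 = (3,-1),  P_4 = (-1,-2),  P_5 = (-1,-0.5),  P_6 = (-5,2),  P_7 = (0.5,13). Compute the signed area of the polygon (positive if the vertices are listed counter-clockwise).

Apply the shoelace formula: 2A = Σ (x_i·y_{i+1} − x_{i+1}·y_i), indices taken mod 7.
Σ = (-51.5) + (-7) + (-7) + (-1.5) + (-4.5) + (-66) + (-51.5) = -189
Signed area = Σ/2 = -94.5 (negative ⇒ clockwise traversal).

-94.5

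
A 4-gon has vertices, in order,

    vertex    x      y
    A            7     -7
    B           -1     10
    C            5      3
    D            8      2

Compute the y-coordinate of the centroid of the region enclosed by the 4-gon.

110/111

Apply the surveyor's formula. First the cross-terms c_i = x_i·y_{i+1} − x_{i+1}·y_i:
  63, -53, -14, -70  ⇒  2A = -74, A = -37.
Then Σ (y_i + y_{i+1})·c_i = -220, so ȳ = -220 / (6·(-37)) = 110/111.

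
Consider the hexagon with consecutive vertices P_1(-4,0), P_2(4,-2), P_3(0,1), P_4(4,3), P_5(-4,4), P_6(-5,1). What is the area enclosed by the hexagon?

Apply Gauss's area formula: 2A = Σ (x_i·y_{i+1} − x_{i+1}·y_i), indices taken mod 6.
Σ = (8) + (4) + (-4) + (28) + (16) + (4) = 56
Area = |Σ|/2 = 28.

28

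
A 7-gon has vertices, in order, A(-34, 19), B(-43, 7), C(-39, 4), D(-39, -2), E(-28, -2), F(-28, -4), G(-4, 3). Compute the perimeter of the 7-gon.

98

|AB| = √((-9)² + (-12)²) = √225 = 15
|BC| = √((4)² + (-3)²) = √25 = 5
|CD| = √((0)² + (-6)²) = √36 = 6
|DE| = √((11)² + (0)²) = √121 = 11
|EF| = √((0)² + (-2)²) = √4 = 2
|FG| = √((24)² + (7)²) = √625 = 25
|GA| = √((-30)² + (16)²) = √1156 = 34
Perimeter = 15 + 5 + 6 + 11 + 2 + 25 + 34 = 98.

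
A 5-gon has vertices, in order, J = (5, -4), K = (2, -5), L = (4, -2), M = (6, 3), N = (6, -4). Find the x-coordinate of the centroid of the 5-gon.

Apply Gauss's area formula. First the cross-terms c_i = x_i·y_{i+1} − x_{i+1}·y_i:
  -17, 16, 24, -42, -4  ⇒  2A = -23, A = -11.5.
Then Σ (x_i + x_{i+1})·c_i = -331, so x̄ = -331 / (6·(-11.5)) = 331/69.

331/69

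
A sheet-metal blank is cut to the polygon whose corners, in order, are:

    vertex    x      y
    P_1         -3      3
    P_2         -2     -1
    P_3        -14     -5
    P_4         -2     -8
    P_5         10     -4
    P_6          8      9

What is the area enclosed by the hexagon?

Apply the shoelace (surveyor's) formula: 2A = Σ (x_i·y_{i+1} − x_{i+1}·y_i), indices taken mod 6.
Σ = (9) + (-4) + (102) + (88) + (122) + (51) = 368
Area = |Σ|/2 = 184.

184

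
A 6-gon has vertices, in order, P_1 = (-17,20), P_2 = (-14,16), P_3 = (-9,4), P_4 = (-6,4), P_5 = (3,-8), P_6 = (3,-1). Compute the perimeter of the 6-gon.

72

|P_1P_2| = √((3)² + (-4)²) = √25 = 5
|P_2P_3| = √((5)² + (-12)²) = √169 = 13
|P_3P_4| = √((3)² + (0)²) = √9 = 3
|P_4P_5| = √((9)² + (-12)²) = √225 = 15
|P_5P_6| = √((0)² + (7)²) = √49 = 7
|P_6P_1| = √((-20)² + (21)²) = √841 = 29
Perimeter = 5 + 13 + 3 + 15 + 7 + 29 = 72.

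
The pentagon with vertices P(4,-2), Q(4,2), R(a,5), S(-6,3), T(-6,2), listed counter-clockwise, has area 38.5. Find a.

1

The doubled signed area Σ (x_i y_{i+1} − x_{i+1} y_i) is linear in a.
With a=0 it equals 76; the coefficient of a is 1 (from the two edges through R).
So 1·a + 76 = 2·38.5 = 77 ⇒ a = 1.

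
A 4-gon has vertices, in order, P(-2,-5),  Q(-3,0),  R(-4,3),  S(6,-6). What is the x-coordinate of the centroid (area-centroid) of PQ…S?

Apply the surveyor's formula. First the cross-terms c_i = x_i·y_{i+1} − x_{i+1}·y_i:
  -15, -9, 6, -42  ⇒  2A = -60, A = -30.
Then Σ (x_i + x_{i+1})·c_i = -18, so x̄ = -18 / (6·(-30)) = 0.1.

0.1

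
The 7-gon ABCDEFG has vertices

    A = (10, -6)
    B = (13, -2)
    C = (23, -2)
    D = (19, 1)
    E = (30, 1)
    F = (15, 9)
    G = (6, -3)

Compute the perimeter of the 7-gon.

68

|AB| = √((3)² + (4)²) = √25 = 5
|BC| = √((10)² + (0)²) = √100 = 10
|CD| = √((-4)² + (3)²) = √25 = 5
|DE| = √((11)² + (0)²) = √121 = 11
|EF| = √((-15)² + (8)²) = √289 = 17
|FG| = √((-9)² + (-12)²) = √225 = 15
|GA| = √((4)² + (-3)²) = √25 = 5
Perimeter = 5 + 10 + 5 + 11 + 17 + 15 + 5 = 68.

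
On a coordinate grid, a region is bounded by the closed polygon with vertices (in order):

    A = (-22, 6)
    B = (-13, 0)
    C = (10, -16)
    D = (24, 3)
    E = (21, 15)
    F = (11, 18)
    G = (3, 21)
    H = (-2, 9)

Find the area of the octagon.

Apply the shoelace (surveyor's) formula: 2A = Σ (x_i·y_{i+1} − x_{i+1}·y_i), indices taken mod 8.
Σ = (78) + (208) + (414) + (297) + (213) + (177) + (69) + (186) = 1642
Area = |Σ|/2 = 821.

821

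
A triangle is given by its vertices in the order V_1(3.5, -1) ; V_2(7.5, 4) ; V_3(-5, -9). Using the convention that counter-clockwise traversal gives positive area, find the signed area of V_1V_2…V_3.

5.25

Apply Gauss's area formula: 2A = Σ (x_i·y_{i+1} − x_{i+1}·y_i), indices taken mod 3.
V_1→V_2: (3.5)(4) − (7.5)(-1) = 21.5
V_2→V_3: (7.5)(-9) − (-5)(4) = -47.5
V_3→V_1: (-5)(-1) − (3.5)(-9) = 36.5
Σ = 10.5
Signed area = Σ/2 = 5.25 (positive ⇒ counter-clockwise traversal).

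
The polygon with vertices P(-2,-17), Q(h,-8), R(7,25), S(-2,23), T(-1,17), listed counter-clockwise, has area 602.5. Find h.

The doubled signed area Σ (x_i y_{i+1} − x_{i+1} y_i) is linear in h.
With h=0 it equals 323; the coefficient of h is 42 (from the two edges through Q).
So 42·h + 323 = 2·602.5 = 1205 ⇒ h = 21.

21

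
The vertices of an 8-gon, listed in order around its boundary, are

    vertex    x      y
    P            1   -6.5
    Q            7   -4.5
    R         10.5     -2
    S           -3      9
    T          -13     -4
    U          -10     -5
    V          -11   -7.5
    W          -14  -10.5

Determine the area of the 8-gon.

224.375

Apply the shoelace formula: 2A = Σ (x_i·y_{i+1} − x_{i+1}·y_i), indices taken mod 8.
Cross-terms: 41, 33.25, 88.5, 129, 25, 20, 10.5, 101.5  ⇒  Σ = 448.75
Area = |Σ|/2 = 224.375.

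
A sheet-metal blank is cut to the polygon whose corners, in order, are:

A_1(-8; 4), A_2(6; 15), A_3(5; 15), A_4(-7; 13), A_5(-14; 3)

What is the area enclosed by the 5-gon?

Apply the shoelace formula: 2A = Σ (x_i·y_{i+1} − x_{i+1}·y_i), indices taken mod 5.
Cross-terms: -144, 15, 170, 161, -32  ⇒  Σ = 170
Area = |Σ|/2 = 85.

85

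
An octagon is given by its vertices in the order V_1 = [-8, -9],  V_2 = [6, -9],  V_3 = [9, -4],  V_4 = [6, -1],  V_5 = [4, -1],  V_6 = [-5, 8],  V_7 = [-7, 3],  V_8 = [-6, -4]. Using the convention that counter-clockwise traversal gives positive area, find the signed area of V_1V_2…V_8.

Apply the shoelace (surveyor's) formula: 2A = Σ (x_i·y_{i+1} − x_{i+1}·y_i), indices taken mod 8.
V_1→V_2: (-8)(-9) − (6)(-9) = 126
V_2→V_3: (6)(-4) − (9)(-9) = 57
V_3→V_4: (9)(-1) − (6)(-4) = 15
V_4→V_5: (6)(-1) − (4)(-1) = -2
V_5→V_6: (4)(8) − (-5)(-1) = 27
V_6→V_7: (-5)(3) − (-7)(8) = 41
V_7→V_8: (-7)(-4) − (-6)(3) = 46
V_8→V_1: (-6)(-9) − (-8)(-4) = 22
Σ = 332
Signed area = Σ/2 = 166 (positive ⇒ counter-clockwise traversal).

166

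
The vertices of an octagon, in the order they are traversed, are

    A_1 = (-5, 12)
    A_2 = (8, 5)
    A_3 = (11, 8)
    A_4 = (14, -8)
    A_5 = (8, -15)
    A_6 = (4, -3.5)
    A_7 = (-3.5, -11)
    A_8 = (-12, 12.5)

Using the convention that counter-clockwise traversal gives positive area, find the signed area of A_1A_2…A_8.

Apply the shoelace (surveyor's) formula: 2A = Σ (x_i·y_{i+1} − x_{i+1}·y_i), indices taken mod 8.
Σ = (-121) + (9) + (-200) + (-146) + (32) + (-56.25) + (-175.75) + (-81.5) = -739.5
Signed area = Σ/2 = -369.75 (negative ⇒ clockwise traversal).

-369.75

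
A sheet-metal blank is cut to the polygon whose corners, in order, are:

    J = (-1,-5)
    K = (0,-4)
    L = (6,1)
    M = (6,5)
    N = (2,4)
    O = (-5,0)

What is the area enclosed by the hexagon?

Apply the shoelace formula: 2A = Σ (x_i·y_{i+1} − x_{i+1}·y_i), indices taken mod 6.
Σ = (4) + (24) + (24) + (14) + (20) + (25) = 111
Area = |Σ|/2 = 55.5.

55.5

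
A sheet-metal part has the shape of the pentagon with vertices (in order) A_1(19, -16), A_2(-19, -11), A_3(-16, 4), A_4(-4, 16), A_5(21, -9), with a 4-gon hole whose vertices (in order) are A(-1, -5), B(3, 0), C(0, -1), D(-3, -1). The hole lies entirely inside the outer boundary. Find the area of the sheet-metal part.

723.5

Outer boundary:
Σ = (-513) + (-252) + (-240) + (-300) + (-165) = -1470
Area = |Σ|/2 = 735.
Hole:
Cross-terms: 15, -3, -3, 14  ⇒  Σ = 23
Area = |Σ|/2 = 11.5.
Net area = 735 − 11.5 = 723.5.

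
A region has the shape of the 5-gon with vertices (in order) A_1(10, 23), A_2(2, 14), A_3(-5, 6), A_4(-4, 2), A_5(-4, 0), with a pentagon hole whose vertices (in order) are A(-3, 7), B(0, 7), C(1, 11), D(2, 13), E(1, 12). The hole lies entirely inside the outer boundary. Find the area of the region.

44.5

Outer boundary:
Σ = (94) + (82) + (14) + (8) + (-92) = 106
Area = |Σ|/2 = 53.
Hole:
Apply Gauss's area formula: 2A = Σ (x_i·y_{i+1} − x_{i+1}·y_i), indices taken mod 5.
Σ = (-21) + (-7) + (-9) + (11) + (43) = 17
Area = |Σ|/2 = 8.5.
Net area = 53 − 8.5 = 44.5.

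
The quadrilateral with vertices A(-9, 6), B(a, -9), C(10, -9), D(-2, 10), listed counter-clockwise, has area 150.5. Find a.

2

The doubled signed area Σ (x_i y_{i+1} − x_{i+1} y_i) is linear in a.
With a=0 it equals 331; the coefficient of a is -15 (from the two edges through B).
So -15·a + 331 = 2·150.5 = 301 ⇒ a = 2.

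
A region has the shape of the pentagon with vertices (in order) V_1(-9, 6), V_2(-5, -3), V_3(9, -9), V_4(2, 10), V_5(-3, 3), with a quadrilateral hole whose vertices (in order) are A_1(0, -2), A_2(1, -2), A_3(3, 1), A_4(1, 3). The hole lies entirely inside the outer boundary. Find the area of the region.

Outer boundary:
Apply Gauss's area formula: 2A = Σ (x_i·y_{i+1} − x_{i+1}·y_i), indices taken mod 5.
Σ = (57) + (72) + (108) + (36) + (9) = 282
Area = |Σ|/2 = 141.
Hole:
Cross-terms: 2, 7, 8, -2  ⇒  Σ = 15
Area = |Σ|/2 = 7.5.
Net area = 141 − 7.5 = 133.5.

133.5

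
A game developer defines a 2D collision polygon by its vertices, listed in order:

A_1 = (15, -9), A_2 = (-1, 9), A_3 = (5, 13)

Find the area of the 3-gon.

86

Apply the shoelace formula: 2A = Σ (x_i·y_{i+1} − x_{i+1}·y_i), indices taken mod 3.
Σ = (126) + (-58) + (-240) = -172
Area = |Σ|/2 = 86.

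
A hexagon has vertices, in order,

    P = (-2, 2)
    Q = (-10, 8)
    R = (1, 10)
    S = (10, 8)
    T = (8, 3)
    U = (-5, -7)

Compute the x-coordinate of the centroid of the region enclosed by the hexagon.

131/177

Apply Gauss's area formula. First the cross-terms c_i = x_i·y_{i+1} − x_{i+1}·y_i:
  4, -108, -92, -34, -41, -24  ⇒  2A = -295, A = -147.5.
Then Σ (x_i + x_{i+1})·c_i = -655, so x̄ = -655 / (6·(-147.5)) = 131/177.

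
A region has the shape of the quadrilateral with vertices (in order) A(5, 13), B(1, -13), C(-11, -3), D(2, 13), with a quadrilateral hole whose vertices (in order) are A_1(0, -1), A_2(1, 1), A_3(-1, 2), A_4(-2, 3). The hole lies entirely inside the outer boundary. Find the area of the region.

196.5

Outer boundary:
Apply the shoelace (surveyor's) formula: 2A = Σ (x_i·y_{i+1} − x_{i+1}·y_i), indices taken mod 4.
A→B: (5)(-13) − (1)(13) = -78
B→C: (1)(-3) − (-11)(-13) = -146
C→D: (-11)(13) − (2)(-3) = -137
D→A: (2)(13) − (5)(13) = -39
Σ = -400
Area = |Σ|/2 = 200.
Hole:
Apply Gauss's area formula: 2A = Σ (x_i·y_{i+1} − x_{i+1}·y_i), indices taken mod 4.
A_1→A_2: (0)(1) − (1)(-1) = 1
A_2→A_3: (1)(2) − (-1)(1) = 3
A_3→A_4: (-1)(3) − (-2)(2) = 1
A_4→A_1: (-2)(-1) − (0)(3) = 2
Σ = 7
Area = |Σ|/2 = 3.5.
Net area = 200 − 3.5 = 196.5.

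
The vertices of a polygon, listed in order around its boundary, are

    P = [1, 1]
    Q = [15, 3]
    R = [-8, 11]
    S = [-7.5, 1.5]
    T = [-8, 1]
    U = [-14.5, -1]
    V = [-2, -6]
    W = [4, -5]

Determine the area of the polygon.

201.25

Σ = (-12) + (189) + (70.5) + (4.5) + (22.5) + (85) + (34) + (9) = 402.5
Area = |Σ|/2 = 201.25.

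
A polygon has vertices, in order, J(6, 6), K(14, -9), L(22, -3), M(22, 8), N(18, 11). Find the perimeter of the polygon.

|JK| = √((8)² + (-15)²) = √289 = 17
|KL| = √((8)² + (6)²) = √100 = 10
|LM| = √((0)² + (11)²) = √121 = 11
|MN| = √((-4)² + (3)²) = √25 = 5
|NJ| = √((-12)² + (-5)²) = √169 = 13
Perimeter = 17 + 10 + 11 + 5 + 13 = 56.

56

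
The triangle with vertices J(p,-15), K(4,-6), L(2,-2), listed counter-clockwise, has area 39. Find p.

Write out the shoelace sum; only the two edges meeting at J involve p:
2·Area = [(2·(-15) − p·(-2)) + (p·(-6) − 4·(-15))] + 4
       = -4·p + 34 = 78
⇒ p = -11.

-11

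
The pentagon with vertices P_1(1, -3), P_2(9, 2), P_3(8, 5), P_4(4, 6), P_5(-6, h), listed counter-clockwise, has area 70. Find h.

0

The doubled signed area Σ (x_i y_{i+1} − x_{i+1} y_i) is linear in h.
With h=0 it equals 140; the coefficient of h is 3 (from the two edges through P_5).
So 3·h + 140 = 2·70 = 140 ⇒ h = 0.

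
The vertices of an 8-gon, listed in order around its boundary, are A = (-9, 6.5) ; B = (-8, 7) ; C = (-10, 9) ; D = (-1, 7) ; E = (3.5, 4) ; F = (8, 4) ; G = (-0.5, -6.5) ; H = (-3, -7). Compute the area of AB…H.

A→B: (-9)(7) − (-8)(6.5) = -11
B→C: (-8)(9) − (-10)(7) = -2
C→D: (-10)(7) − (-1)(9) = -61
D→E: (-1)(4) − (3.5)(7) = -28.5
E→F: (3.5)(4) − (8)(4) = -18
F→G: (8)(-6.5) − (-0.5)(4) = -50
G→H: (-0.5)(-7) − (-3)(-6.5) = -16
H→A: (-3)(6.5) − (-9)(-7) = -82.5
Σ = -269
Area = |Σ|/2 = 134.5.

134.5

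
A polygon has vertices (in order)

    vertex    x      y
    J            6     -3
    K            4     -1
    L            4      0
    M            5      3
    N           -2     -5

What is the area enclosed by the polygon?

19.5

Apply the shoelace formula: 2A = Σ (x_i·y_{i+1} − x_{i+1}·y_i), indices taken mod 5.
Σ = (6) + (4) + (12) + (-19) + (36) = 39
Area = |Σ|/2 = 19.5.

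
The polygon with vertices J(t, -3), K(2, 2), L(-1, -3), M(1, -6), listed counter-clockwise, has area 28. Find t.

Write out the shoelace sum; only the two edges meeting at J involve t:
2·Area = [(1·(-3) − t·(-6)) + (t·2 − 2·(-3))] + 5
       = 8·t + 8 = 56
⇒ t = 6.

6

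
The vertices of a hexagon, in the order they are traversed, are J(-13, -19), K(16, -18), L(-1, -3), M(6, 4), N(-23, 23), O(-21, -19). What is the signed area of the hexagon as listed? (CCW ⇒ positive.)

Cross-terms: 538, -66, 14, 230, 920, 152  ⇒  Σ = 1788
Signed area = Σ/2 = 894 (positive ⇒ counter-clockwise traversal).

894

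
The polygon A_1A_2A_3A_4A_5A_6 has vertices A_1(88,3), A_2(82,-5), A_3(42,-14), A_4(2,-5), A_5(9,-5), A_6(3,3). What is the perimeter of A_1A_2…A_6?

194

|A_1A_2| = √((-6)² + (-8)²) = √100 = 10
|A_2A_3| = √((-40)² + (-9)²) = √1681 = 41
|A_3A_4| = √((-40)² + (9)²) = √1681 = 41
|A_4A_5| = √((7)² + (0)²) = √49 = 7
|A_5A_6| = √((-6)² + (8)²) = √100 = 10
|A_6A_1| = √((85)² + (0)²) = √7225 = 85
Perimeter = 10 + 41 + 41 + 7 + 10 + 85 = 194.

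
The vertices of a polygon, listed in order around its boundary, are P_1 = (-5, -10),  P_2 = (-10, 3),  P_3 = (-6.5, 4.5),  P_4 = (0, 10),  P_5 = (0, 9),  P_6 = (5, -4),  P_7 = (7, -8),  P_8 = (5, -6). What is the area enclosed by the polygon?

172.25

Σ = (-115) + (-25.5) + (-65) + (0) + (-45) + (-12) + (-2) + (-80) = -344.5
Area = |Σ|/2 = 172.25.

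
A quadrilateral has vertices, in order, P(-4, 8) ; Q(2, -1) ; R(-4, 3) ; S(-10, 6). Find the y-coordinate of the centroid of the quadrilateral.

4.5

Apply the shoelace formula. First the cross-terms c_i = x_i·y_{i+1} − x_{i+1}·y_i:
  -12, 2, 6, -56  ⇒  2A = -60, A = -30.
Then Σ (y_i + y_{i+1})·c_i = -810, so ȳ = -810 / (6·(-30)) = 4.5.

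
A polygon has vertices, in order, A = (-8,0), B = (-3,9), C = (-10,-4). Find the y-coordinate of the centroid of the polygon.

5/3

Apply Gauss's area formula. First the cross-terms c_i = x_i·y_{i+1} − x_{i+1}·y_i:
  -72, 102, -32  ⇒  2A = -2, A = -1.
Then Σ (y_i + y_{i+1})·c_i = -10, so ȳ = -10 / (6·(-1)) = 5/3.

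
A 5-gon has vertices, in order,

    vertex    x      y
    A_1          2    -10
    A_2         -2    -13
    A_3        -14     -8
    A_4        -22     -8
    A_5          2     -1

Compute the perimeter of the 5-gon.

|A_1A_2| = √((-4)² + (-3)²) = √25 = 5
|A_2A_3| = √((-12)² + (5)²) = √169 = 13
|A_3A_4| = √((-8)² + (0)²) = √64 = 8
|A_4A_5| = √((24)² + (7)²) = √625 = 25
|A_5A_1| = √((0)² + (-9)²) = √81 = 9
Perimeter = 5 + 13 + 8 + 25 + 9 = 60.

60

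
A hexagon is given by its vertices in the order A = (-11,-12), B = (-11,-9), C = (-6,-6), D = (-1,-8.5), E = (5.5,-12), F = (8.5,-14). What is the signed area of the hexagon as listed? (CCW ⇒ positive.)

Apply the surveyor's formula: 2A = Σ (x_i·y_{i+1} − x_{i+1}·y_i), indices taken mod 6.
Σ = (-33) + (12) + (45) + (58.75) + (25) + (-256) = -148.25
Signed area = Σ/2 = -74.125 (negative ⇒ clockwise traversal).

-74.125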